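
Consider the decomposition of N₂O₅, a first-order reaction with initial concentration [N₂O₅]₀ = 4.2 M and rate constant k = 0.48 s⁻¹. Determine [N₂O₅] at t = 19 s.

0.0004597 M

Step 1: For a first-order reaction: [N₂O₅] = [N₂O₅]₀ × e^(-kt)
Step 2: [N₂O₅] = 4.2 × e^(-0.48 × 19)
Step 3: [N₂O₅] = 4.2 × e^(-9.12)
Step 4: [N₂O₅] = 4.2 × 0.000109455 = 0.0004597 M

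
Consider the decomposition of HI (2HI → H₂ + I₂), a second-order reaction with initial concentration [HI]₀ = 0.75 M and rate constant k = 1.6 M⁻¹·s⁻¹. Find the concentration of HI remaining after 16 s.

0.03713 M

Step 1: For a second-order reaction: 1/[HI] = 1/[HI]₀ + kt
Step 2: 1/[HI] = 1/0.75 + 1.6 × 16
Step 3: 1/[HI] = 1.333 + 25.6 = 26.93
Step 4: [HI] = 1/26.93 = 0.03713 M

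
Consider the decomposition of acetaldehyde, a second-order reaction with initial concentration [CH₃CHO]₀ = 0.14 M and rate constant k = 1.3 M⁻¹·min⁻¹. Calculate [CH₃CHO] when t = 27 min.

0.02367 M

Step 1: For a second-order reaction: 1/[CH₃CHO] = 1/[CH₃CHO]₀ + kt
Step 2: 1/[CH₃CHO] = 1/0.14 + 1.3 × 27
Step 3: 1/[CH₃CHO] = 7.143 + 35.1 = 42.24
Step 4: [CH₃CHO] = 1/42.24 = 0.02367 M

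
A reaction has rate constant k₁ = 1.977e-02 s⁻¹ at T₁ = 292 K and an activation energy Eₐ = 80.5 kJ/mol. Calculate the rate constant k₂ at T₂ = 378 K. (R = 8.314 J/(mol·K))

3.736e+01 s⁻¹

Step 1: Use the two-temperature Arrhenius form: ln(k₂/k₁) = -Eₐ/R × (1/T₂ - 1/T₁)
Step 2: Convert Eₐ to J/mol: 80.5 kJ/mol = 80500 J/mol
Step 3: 1/T₂ - 1/T₁ = 1/378 - 1/292 = -7.791549e-04 K⁻¹
Step 4: ln(k₂/k₁) = -80500/8.314 × -7.791549e-04 = 7.54414
Step 5: k₂ = k₁ × exp(7.54414) = 1.977e-02 × 1.88964e+03 = 3.736e+01 s⁻¹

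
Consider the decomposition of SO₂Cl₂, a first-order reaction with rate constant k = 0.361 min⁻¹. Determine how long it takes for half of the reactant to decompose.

1.92 min

Step 1: For a first-order reaction, t₁/₂ = ln(2)/k
Step 2: t₁/₂ = ln(2)/0.361
Step 3: t₁/₂ = 0.6931/0.361 = 1.92 min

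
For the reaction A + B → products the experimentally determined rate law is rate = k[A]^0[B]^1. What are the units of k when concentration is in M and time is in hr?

hr⁻¹

Step 1: Overall order = 0 + 1 = 1.
Step 2: rate has units M·hr⁻¹; [A]^0[B]^1 has units M^1.
Step 3: k = rate/([A]^0[B]^1), so units of k = M^(1-1)·hr⁻¹ = hr⁻¹.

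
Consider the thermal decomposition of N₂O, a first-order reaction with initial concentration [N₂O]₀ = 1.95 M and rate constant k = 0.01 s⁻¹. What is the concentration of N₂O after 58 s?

1.092 M

Step 1: For a first-order reaction: [N₂O] = [N₂O]₀ × e^(-kt)
Step 2: [N₂O] = 1.95 × e^(-0.01 × 58)
Step 3: [N₂O] = 1.95 × e^(-0.58)
Step 4: [N₂O] = 1.95 × 0.559898 = 1.092 M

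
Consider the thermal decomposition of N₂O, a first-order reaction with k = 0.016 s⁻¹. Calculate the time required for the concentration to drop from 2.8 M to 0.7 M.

86.64 s

Step 1: For first-order: t = ln([N₂O]₀/[N₂O])/k
Step 2: t = ln(2.8/0.7)/0.016
Step 3: t = ln(4)/0.016
Step 4: t = 1.386/0.016 = 86.64 s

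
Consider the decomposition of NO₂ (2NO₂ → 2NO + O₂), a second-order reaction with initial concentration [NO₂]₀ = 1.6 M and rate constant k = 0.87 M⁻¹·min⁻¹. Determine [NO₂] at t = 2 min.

0.4228 M

Step 1: For a second-order reaction: 1/[NO₂] = 1/[NO₂]₀ + kt
Step 2: 1/[NO₂] = 1/1.6 + 0.87 × 2
Step 3: 1/[NO₂] = 0.625 + 1.74 = 2.365
Step 4: [NO₂] = 1/2.365 = 0.4228 M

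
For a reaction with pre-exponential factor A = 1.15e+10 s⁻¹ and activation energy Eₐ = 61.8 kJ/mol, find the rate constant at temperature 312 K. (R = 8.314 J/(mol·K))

5.17e-01 s⁻¹

Step 1: Use the Arrhenius equation: k = A × exp(-Eₐ/RT)
Step 2: Convert Eₐ to J/mol: 61.8 kJ/mol = 61800 J/mol
Step 3: Calculate the exponent: -Eₐ/(RT) = -61800/(8.314 × 312) = -23.82450
Step 4: k = 1.15e+10 × exp(-23.82450)
Step 5: k = 1.15e+10 × 4.49936e-11 = 5.1743e-01 s⁻¹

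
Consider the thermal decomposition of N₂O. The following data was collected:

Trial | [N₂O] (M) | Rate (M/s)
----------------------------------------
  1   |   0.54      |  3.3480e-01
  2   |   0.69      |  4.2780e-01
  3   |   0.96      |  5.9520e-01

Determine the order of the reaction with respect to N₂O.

first order (1)

Step 1: Compare trials to find order n where rate₂/rate₁ = ([N₂O]₂/[N₂O]₁)^n
Step 2: rate₂/rate₁ = 4.2780e-01/3.3480e-01 = 1.278
Step 3: [N₂O]₂/[N₂O]₁ = 0.69/0.54 = 1.278
Step 4: n = ln(1.278)/ln(1.278) = 1.00 ≈ 1
Step 5: The reaction is first order in N₂O.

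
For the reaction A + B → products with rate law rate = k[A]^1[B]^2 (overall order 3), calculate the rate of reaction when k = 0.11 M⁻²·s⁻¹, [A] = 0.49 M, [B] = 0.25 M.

0.003369 M/s

Step 1: The rate law is rate = k[A]^1[B]^2, overall order = 1+2 = 3
Step 2: Substitute values: rate = 0.11 × (0.49)^1 × (0.25)^2
Step 3: rate = 0.11 × 0.49 × 0.0625 = 0.00336875 M/s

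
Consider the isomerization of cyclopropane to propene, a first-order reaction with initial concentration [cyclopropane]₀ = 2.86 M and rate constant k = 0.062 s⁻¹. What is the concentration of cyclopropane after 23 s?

0.6872 M

Step 1: For a first-order reaction: [cyclopropane] = [cyclopropane]₀ × e^(-kt)
Step 2: [cyclopropane] = 2.86 × e^(-0.062 × 23)
Step 3: [cyclopropane] = 2.86 × e^(-1.426)
Step 4: [cyclopropane] = 2.86 × 0.240268 = 0.6872 M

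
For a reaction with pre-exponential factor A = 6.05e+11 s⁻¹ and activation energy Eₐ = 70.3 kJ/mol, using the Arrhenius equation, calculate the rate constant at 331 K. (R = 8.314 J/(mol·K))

4.87e+00 s⁻¹

Step 1: Use the Arrhenius equation: k = A × exp(-Eₐ/RT)
Step 2: Convert Eₐ to J/mol: 70.3 kJ/mol = 70300 J/mol
Step 3: Calculate the exponent: -Eₐ/(RT) = -70300/(8.314 × 331) = -25.54567
Step 4: k = 6.05e+11 × exp(-25.54567)
Step 5: k = 6.05e+11 × 8.04742e-12 = 4.8687e+00 s⁻¹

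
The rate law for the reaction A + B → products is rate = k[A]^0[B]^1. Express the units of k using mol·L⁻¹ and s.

s⁻¹

Step 1: Overall order = 0 + 1 = 1.
Step 2: rate has units mol·L⁻¹·s⁻¹; [A]^0[B]^1 has units (mol·L⁻¹)^1.
Step 3: k = rate/([A]^0[B]^1), so units of k = (mol·L⁻¹)^(1-1)·s⁻¹ = s⁻¹.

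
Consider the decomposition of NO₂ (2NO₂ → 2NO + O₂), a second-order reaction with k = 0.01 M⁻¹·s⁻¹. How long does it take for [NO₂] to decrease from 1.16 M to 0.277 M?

274.8 s

Step 1: For second-order: t = (1/[NO₂] - 1/[NO₂]₀)/k
Step 2: t = (1/0.277 - 1/1.16)/0.01
Step 3: t = (3.61 - 0.8621)/0.01
Step 4: t = 2.748/0.01 = 274.8 s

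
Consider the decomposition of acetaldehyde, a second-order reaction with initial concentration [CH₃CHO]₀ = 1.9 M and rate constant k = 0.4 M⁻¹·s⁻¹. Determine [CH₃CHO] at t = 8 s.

0.2684 M

Step 1: For a second-order reaction: 1/[CH₃CHO] = 1/[CH₃CHO]₀ + kt
Step 2: 1/[CH₃CHO] = 1/1.9 + 0.4 × 8
Step 3: 1/[CH₃CHO] = 0.5263 + 3.2 = 3.726
Step 4: [CH₃CHO] = 1/3.726 = 0.2684 M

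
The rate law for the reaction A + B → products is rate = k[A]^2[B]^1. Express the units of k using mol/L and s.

(mol/L)⁻²·s⁻¹

Step 1: Overall order = 2 + 1 = 3.
Step 2: rate has units mol/L·s⁻¹; [A]^2[B]^1 has units (mol/L)^3.
Step 3: k = rate/([A]^2[B]^1), so units of k = (mol/L)^(1-3)·s⁻¹ = (mol/L)⁻²·s⁻¹.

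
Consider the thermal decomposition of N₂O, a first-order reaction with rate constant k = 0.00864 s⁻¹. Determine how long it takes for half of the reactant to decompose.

80.23 s

Step 1: For a first-order reaction, t₁/₂ = ln(2)/k
Step 2: t₁/₂ = ln(2)/0.00864
Step 3: t₁/₂ = 0.6931/0.00864 = 80.23 s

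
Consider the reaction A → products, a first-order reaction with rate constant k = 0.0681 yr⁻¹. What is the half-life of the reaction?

10.18 yr

Step 1: For a first-order reaction, t₁/₂ = ln(2)/k
Step 2: t₁/₂ = ln(2)/0.0681
Step 3: t₁/₂ = 0.6931/0.0681 = 10.18 yr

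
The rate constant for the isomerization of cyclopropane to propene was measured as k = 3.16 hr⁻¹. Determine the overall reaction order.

first order (1)

Step 1: The units of k for an nth-order reaction are (concentration)^(1-n)·(time)⁻¹.
Step 2: Here k has units hr⁻¹, so the concentration exponent is 0.
Step 3: 1 - n = 0 ⇒ n = 1. The reaction is first order.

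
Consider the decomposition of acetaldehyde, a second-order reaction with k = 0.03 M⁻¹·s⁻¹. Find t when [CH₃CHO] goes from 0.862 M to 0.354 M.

55.49 s

Step 1: For second-order: t = (1/[CH₃CHO] - 1/[CH₃CHO]₀)/k
Step 2: t = (1/0.354 - 1/0.862)/0.03
Step 3: t = (2.825 - 1.16)/0.03
Step 4: t = 1.665/0.03 = 55.49 s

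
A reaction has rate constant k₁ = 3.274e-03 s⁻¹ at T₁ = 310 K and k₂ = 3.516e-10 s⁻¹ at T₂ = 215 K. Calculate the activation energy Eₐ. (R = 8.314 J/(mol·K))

93.6 kJ/mol

Step 1: Use the two-temperature Arrhenius form: ln(k₂/k₁) = -Eₐ/R × (1/T₂ - 1/T₁)
Step 2: ln(k₂/k₁) = ln(3.516e-10/3.274e-03) = ln(1.07392e-07) = -16.0468
Step 3: 1/T₂ - 1/T₁ = 1/215 - 1/310 = 1.425356e-03 K⁻¹
Step 4: Eₐ = -R × ln(k₂/k₁) / (1/T₂ - 1/T₁) = -8.314 × -16.0468 / 1.425356e-03
Step 5: Eₐ = 9.3600e+04 J/mol = 93.6 kJ/mol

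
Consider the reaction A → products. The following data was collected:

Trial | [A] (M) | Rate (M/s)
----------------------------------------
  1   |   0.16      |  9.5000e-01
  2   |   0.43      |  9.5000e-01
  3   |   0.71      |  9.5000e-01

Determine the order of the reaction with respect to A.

zeroth order (0)

Step 1: Compare trials - when concentration changes, rate stays constant.
Step 2: rate₂/rate₁ = 9.5000e-01/9.5000e-01 = 1
Step 3: [A]₂/[A]₁ = 0.43/0.16 = 2.688
Step 4: Since rate ratio ≈ (conc ratio)^0, the reaction is zeroth order.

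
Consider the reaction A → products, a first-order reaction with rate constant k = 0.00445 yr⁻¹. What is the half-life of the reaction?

155.8 yr

Step 1: For a first-order reaction, t₁/₂ = ln(2)/k
Step 2: t₁/₂ = ln(2)/0.00445
Step 3: t₁/₂ = 0.6931/0.00445 = 155.8 yr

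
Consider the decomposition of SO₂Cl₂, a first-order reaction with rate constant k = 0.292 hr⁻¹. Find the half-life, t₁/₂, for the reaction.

2.374 hr

Step 1: For a first-order reaction, t₁/₂ = ln(2)/k
Step 2: t₁/₂ = ln(2)/0.292
Step 3: t₁/₂ = 0.6931/0.292 = 2.374 hr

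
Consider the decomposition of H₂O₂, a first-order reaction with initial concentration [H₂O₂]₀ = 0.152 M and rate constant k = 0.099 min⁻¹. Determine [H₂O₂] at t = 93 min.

1.525e-05 M

Step 1: For a first-order reaction: [H₂O₂] = [H₂O₂]₀ × e^(-kt)
Step 2: [H₂O₂] = 0.152 × e^(-0.099 × 93)
Step 3: [H₂O₂] = 0.152 × e^(-9.207)
Step 4: [H₂O₂] = 0.152 × 0.000100335 = 1.525e-05 M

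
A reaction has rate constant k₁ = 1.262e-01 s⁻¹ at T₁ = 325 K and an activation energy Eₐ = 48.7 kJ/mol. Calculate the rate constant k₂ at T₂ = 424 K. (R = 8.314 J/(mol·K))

8.486e+00 s⁻¹

Step 1: Use the two-temperature Arrhenius form: ln(k₂/k₁) = -Eₐ/R × (1/T₂ - 1/T₁)
Step 2: Convert Eₐ to J/mol: 48.7 kJ/mol = 48700 J/mol
Step 3: 1/T₂ - 1/T₁ = 1/424 - 1/325 = -7.184325e-04 K⁻¹
Step 4: ln(k₂/k₁) = -48700/8.314 × -7.184325e-04 = 4.20828
Step 5: k₂ = k₁ × exp(4.20828) = 1.262e-01 × 6.72408e+01 = 8.486e+00 s⁻¹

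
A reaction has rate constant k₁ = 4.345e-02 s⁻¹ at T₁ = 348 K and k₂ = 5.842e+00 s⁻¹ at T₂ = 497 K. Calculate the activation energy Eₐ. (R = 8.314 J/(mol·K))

47.3 kJ/mol

Step 1: Use the two-temperature Arrhenius form: ln(k₂/k₁) = -Eₐ/R × (1/T₂ - 1/T₁)
Step 2: ln(k₂/k₁) = ln(5.842e+00/4.345e-02) = ln(134.453) = 4.90122
Step 3: 1/T₂ - 1/T₁ = 1/497 - 1/348 = -8.614908e-04 K⁻¹
Step 4: Eₐ = -R × ln(k₂/k₁) / (1/T₂ - 1/T₁) = -8.314 × 4.90122 / -8.614908e-04
Step 5: Eₐ = 4.7300e+04 J/mol = 47.3 kJ/mol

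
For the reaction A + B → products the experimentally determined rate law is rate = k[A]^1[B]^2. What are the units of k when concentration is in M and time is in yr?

M⁻²·yr⁻¹

Step 1: Overall order = 1 + 2 = 3.
Step 2: rate has units M·yr⁻¹; [A]^1[B]^2 has units M^3.
Step 3: k = rate/([A]^1[B]^2), so units of k = M^(1-3)·yr⁻¹ = M⁻²·yr⁻¹.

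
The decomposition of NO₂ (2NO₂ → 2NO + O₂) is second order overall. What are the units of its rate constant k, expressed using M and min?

M⁻¹·min⁻¹

Step 1: For overall order n, rate = k × (concentration)^n.
Step 2: Rate has units M·min⁻¹; concentration term has units M^2.
Step 3: k = rate / (concentration)^n, so units of k = M^(1-2)·min⁻¹ = M⁻¹·min⁻¹.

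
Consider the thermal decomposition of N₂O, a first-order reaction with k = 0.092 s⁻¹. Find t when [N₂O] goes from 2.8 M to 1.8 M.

4.803 s

Step 1: For first-order: t = ln([N₂O]₀/[N₂O])/k
Step 2: t = ln(2.8/1.8)/0.092
Step 3: t = ln(1.556)/0.092
Step 4: t = 0.4418/0.092 = 4.803 s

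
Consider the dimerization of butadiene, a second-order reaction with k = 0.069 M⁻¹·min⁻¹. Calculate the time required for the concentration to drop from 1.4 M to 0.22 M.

55.52 min

Step 1: For second-order: t = (1/[C₄H₆] - 1/[C₄H₆]₀)/k
Step 2: t = (1/0.22 - 1/1.4)/0.069
Step 3: t = (4.545 - 0.7143)/0.069
Step 4: t = 3.831/0.069 = 55.52 min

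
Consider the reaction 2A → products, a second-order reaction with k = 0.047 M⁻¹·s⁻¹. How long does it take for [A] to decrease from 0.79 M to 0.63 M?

6.84 s

Step 1: For second-order: t = (1/[A] - 1/[A]₀)/k
Step 2: t = (1/0.63 - 1/0.79)/0.047
Step 3: t = (1.587 - 1.266)/0.047
Step 4: t = 0.3215/0.047 = 6.84 s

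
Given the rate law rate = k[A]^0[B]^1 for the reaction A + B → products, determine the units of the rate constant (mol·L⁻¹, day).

day⁻¹

Step 1: Overall order = 0 + 1 = 1.
Step 2: rate has units mol·L⁻¹·day⁻¹; [A]^0[B]^1 has units (mol·L⁻¹)^1.
Step 3: k = rate/([A]^0[B]^1), so units of k = (mol·L⁻¹)^(1-1)·day⁻¹ = day⁻¹.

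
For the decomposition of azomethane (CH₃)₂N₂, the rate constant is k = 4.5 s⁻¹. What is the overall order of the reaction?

first order (1)

Step 1: The units of k for an nth-order reaction are (concentration)^(1-n)·(time)⁻¹.
Step 2: Here k has units s⁻¹, so the concentration exponent is 0.
Step 3: 1 - n = 0 ⇒ n = 1. The reaction is first order.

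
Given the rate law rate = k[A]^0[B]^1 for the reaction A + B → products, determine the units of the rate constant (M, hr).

hr⁻¹

Step 1: Overall order = 0 + 1 = 1.
Step 2: rate has units M·hr⁻¹; [A]^0[B]^1 has units M^1.
Step 3: k = rate/([A]^0[B]^1), so units of k = M^(1-1)·hr⁻¹ = hr⁻¹.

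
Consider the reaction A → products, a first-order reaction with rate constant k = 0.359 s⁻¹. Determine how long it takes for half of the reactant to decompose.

1.931 s

Step 1: For a first-order reaction, t₁/₂ = ln(2)/k
Step 2: t₁/₂ = ln(2)/0.359
Step 3: t₁/₂ = 0.6931/0.359 = 1.931 s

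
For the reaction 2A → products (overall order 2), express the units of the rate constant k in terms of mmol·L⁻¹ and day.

(mmol·L⁻¹)⁻¹·day⁻¹

Step 1: For overall order n, rate = k × (concentration)^n.
Step 2: Rate has units mmol·L⁻¹·day⁻¹; concentration term has units (mmol·L⁻¹)^2.
Step 3: k = rate / (concentration)^n, so units of k = (mmol·L⁻¹)^(1-2)·day⁻¹ = (mmol·L⁻¹)⁻¹·day⁻¹.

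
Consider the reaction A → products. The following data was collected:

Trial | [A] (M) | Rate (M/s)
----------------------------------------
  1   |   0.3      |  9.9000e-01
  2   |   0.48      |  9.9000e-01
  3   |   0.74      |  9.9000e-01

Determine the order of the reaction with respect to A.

zeroth order (0)

Step 1: Compare trials - when concentration changes, rate stays constant.
Step 2: rate₂/rate₁ = 9.9000e-01/9.9000e-01 = 1
Step 3: [A]₂/[A]₁ = 0.48/0.3 = 1.6
Step 4: Since rate ratio ≈ (conc ratio)^0, the reaction is zeroth order.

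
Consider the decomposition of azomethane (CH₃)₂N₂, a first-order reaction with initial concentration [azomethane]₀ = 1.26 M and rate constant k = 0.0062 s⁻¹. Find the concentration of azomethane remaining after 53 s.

0.9071 M

Step 1: For a first-order reaction: [azomethane] = [azomethane]₀ × e^(-kt)
Step 2: [azomethane] = 1.26 × e^(-0.0062 × 53)
Step 3: [azomethane] = 1.26 × e^(-0.3286)
Step 4: [azomethane] = 1.26 × 0.719931 = 0.9071 M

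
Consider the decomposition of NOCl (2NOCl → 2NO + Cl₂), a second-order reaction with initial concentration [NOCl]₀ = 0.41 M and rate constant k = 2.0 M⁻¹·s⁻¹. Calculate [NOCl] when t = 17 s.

0.02744 M

Step 1: For a second-order reaction: 1/[NOCl] = 1/[NOCl]₀ + kt
Step 2: 1/[NOCl] = 1/0.41 + 2.0 × 17
Step 3: 1/[NOCl] = 2.439 + 34 = 36.44
Step 4: [NOCl] = 1/36.44 = 0.02744 M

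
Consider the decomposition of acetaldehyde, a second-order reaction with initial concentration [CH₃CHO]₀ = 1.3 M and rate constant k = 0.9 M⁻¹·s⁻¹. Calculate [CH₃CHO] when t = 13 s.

0.0802 M

Step 1: For a second-order reaction: 1/[CH₃CHO] = 1/[CH₃CHO]₀ + kt
Step 2: 1/[CH₃CHO] = 1/1.3 + 0.9 × 13
Step 3: 1/[CH₃CHO] = 0.7692 + 11.7 = 12.47
Step 4: [CH₃CHO] = 1/12.47 = 0.0802 M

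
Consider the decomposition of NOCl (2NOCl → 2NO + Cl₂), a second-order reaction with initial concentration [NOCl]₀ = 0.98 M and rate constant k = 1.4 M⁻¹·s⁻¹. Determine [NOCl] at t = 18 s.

0.03814 M

Step 1: For a second-order reaction: 1/[NOCl] = 1/[NOCl]₀ + kt
Step 2: 1/[NOCl] = 1/0.98 + 1.4 × 18
Step 3: 1/[NOCl] = 1.02 + 25.2 = 26.22
Step 4: [NOCl] = 1/26.22 = 0.03814 M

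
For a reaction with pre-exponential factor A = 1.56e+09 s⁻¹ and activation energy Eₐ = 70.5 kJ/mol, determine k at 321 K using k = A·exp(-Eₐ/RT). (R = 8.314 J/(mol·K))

5.26e-03 s⁻¹

Step 1: Use the Arrhenius equation: k = A × exp(-Eₐ/RT)
Step 2: Convert Eₐ to J/mol: 70.5 kJ/mol = 70500 J/mol
Step 3: Calculate the exponent: -Eₐ/(RT) = -70500/(8.314 × 321) = -26.41643
Step 4: k = 1.56e+09 × exp(-26.41643)
Step 5: k = 1.56e+09 × 3.36892e-12 = 5.2555e-03 s⁻¹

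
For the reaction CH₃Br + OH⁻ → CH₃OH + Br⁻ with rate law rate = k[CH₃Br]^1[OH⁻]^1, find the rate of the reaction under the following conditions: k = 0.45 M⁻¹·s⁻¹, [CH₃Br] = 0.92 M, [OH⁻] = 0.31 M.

0.1283 M/s

Step 1: The rate law is rate = k[CH₃Br]^1[OH⁻]^1
Step 2: Substitute: rate = 0.45 × (0.92)^1 × (0.31)^1
Step 3: rate = 0.45 × 0.92 × 0.31 = 0.12834 M/s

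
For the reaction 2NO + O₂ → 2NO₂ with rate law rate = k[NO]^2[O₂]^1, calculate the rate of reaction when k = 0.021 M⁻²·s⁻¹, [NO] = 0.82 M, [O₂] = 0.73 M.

0.01031 M/s

Step 1: The rate law is rate = k[NO]^2[O₂]^1
Step 2: Substitute: rate = 0.021 × (0.82)^2 × (0.73)^1
Step 3: rate = 0.021 × 0.6724 × 0.73 = 0.0103079 M/s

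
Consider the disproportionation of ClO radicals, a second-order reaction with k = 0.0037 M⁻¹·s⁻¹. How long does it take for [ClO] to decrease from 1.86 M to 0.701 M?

240.2 s

Step 1: For second-order: t = (1/[ClO] - 1/[ClO]₀)/k
Step 2: t = (1/0.701 - 1/1.86)/0.0037
Step 3: t = (1.427 - 0.5376)/0.0037
Step 4: t = 0.8889/0.0037 = 240.2 s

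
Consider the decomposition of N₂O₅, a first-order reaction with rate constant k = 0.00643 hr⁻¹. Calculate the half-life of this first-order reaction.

107.8 hr

Step 1: For a first-order reaction, t₁/₂ = ln(2)/k
Step 2: t₁/₂ = ln(2)/0.00643
Step 3: t₁/₂ = 0.6931/0.00643 = 107.8 hr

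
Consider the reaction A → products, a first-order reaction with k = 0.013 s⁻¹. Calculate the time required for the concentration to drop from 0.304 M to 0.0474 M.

143 s

Step 1: For first-order: t = ln([A]₀/[A])/k
Step 2: t = ln(0.304/0.0474)/0.013
Step 3: t = ln(6.414)/0.013
Step 4: t = 1.858/0.013 = 143 s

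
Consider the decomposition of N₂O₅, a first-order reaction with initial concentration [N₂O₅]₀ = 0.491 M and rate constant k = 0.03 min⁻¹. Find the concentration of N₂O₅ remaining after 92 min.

0.03108 M

Step 1: For a first-order reaction: [N₂O₅] = [N₂O₅]₀ × e^(-kt)
Step 2: [N₂O₅] = 0.491 × e^(-0.03 × 92)
Step 3: [N₂O₅] = 0.491 × e^(-2.76)
Step 4: [N₂O₅] = 0.491 × 0.0632918 = 0.03108 M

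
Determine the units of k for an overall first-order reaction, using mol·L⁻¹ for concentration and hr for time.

hr⁻¹

Step 1: For overall order n, rate = k × (concentration)^n.
Step 2: Rate has units mol·L⁻¹·hr⁻¹; concentration term has units (mol·L⁻¹)^1.
Step 3: k = rate / (concentration)^n, so units of k = (mol·L⁻¹)^(1-1)·hr⁻¹ = hr⁻¹.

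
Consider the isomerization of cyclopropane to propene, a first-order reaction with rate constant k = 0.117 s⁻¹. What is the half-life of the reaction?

5.924 s

Step 1: For a first-order reaction, t₁/₂ = ln(2)/k
Step 2: t₁/₂ = ln(2)/0.117
Step 3: t₁/₂ = 0.6931/0.117 = 5.924 s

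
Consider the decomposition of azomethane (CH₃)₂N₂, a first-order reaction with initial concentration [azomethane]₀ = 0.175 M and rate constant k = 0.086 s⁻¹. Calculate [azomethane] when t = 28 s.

0.01575 M

Step 1: For a first-order reaction: [azomethane] = [azomethane]₀ × e^(-kt)
Step 2: [azomethane] = 0.175 × e^(-0.086 × 28)
Step 3: [azomethane] = 0.175 × e^(-2.408)
Step 4: [azomethane] = 0.175 × 0.0899951 = 0.01575 M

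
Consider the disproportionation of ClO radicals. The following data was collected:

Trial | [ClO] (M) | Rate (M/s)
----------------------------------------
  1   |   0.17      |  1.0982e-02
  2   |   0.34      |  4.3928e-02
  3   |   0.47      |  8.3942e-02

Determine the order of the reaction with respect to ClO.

second order (2)

Step 1: Compare trials to find order n where rate₂/rate₁ = ([ClO]₂/[ClO]₁)^n
Step 2: rate₂/rate₁ = 4.3928e-02/1.0982e-02 = 4
Step 3: [ClO]₂/[ClO]₁ = 0.34/0.17 = 2
Step 4: n = ln(4)/ln(2) = 2.00 ≈ 2
Step 5: The reaction is second order in ClO.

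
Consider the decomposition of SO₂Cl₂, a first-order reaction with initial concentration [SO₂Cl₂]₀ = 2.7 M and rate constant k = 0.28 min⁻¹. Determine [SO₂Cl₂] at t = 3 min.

1.166 M

Step 1: For a first-order reaction: [SO₂Cl₂] = [SO₂Cl₂]₀ × e^(-kt)
Step 2: [SO₂Cl₂] = 2.7 × e^(-0.28 × 3)
Step 3: [SO₂Cl₂] = 2.7 × e^(-0.84)
Step 4: [SO₂Cl₂] = 2.7 × 0.431711 = 1.166 M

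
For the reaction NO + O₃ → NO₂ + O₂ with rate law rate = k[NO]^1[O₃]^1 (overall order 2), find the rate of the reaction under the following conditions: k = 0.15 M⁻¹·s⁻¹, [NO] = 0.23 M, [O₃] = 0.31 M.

0.0107 M/s

Step 1: The rate law is rate = k[NO]^1[O₃]^1, overall order = 1+1 = 2
Step 2: Substitute values: rate = 0.15 × (0.23)^1 × (0.31)^1
Step 3: rate = 0.15 × 0.23 × 0.31 = 0.010695 M/s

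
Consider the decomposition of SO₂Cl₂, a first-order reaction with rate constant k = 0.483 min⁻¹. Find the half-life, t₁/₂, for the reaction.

1.435 min

Step 1: For a first-order reaction, t₁/₂ = ln(2)/k
Step 2: t₁/₂ = ln(2)/0.483
Step 3: t₁/₂ = 0.6931/0.483 = 1.435 min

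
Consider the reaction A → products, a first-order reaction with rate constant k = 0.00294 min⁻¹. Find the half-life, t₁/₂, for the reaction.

235.8 min

Step 1: For a first-order reaction, t₁/₂ = ln(2)/k
Step 2: t₁/₂ = ln(2)/0.00294
Step 3: t₁/₂ = 0.6931/0.00294 = 235.8 min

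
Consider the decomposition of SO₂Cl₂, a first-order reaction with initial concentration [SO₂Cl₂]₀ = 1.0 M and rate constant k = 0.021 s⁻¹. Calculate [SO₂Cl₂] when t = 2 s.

0.9589 M

Step 1: For a first-order reaction: [SO₂Cl₂] = [SO₂Cl₂]₀ × e^(-kt)
Step 2: [SO₂Cl₂] = 1.0 × e^(-0.021 × 2)
Step 3: [SO₂Cl₂] = 1.0 × e^(-0.042)
Step 4: [SO₂Cl₂] = 1.0 × 0.95887 = 0.9589 M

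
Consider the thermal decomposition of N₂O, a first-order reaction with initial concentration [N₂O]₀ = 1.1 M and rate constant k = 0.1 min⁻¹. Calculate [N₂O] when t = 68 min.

0.001225 M

Step 1: For a first-order reaction: [N₂O] = [N₂O]₀ × e^(-kt)
Step 2: [N₂O] = 1.1 × e^(-0.1 × 68)
Step 3: [N₂O] = 1.1 × e^(-6.8)
Step 4: [N₂O] = 1.1 × 0.00111378 = 0.001225 M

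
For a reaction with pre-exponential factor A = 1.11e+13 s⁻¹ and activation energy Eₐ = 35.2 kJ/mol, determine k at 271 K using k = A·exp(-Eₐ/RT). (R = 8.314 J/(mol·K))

1.82e+06 s⁻¹

Step 1: Use the Arrhenius equation: k = A × exp(-Eₐ/RT)
Step 2: Convert Eₐ to J/mol: 35.2 kJ/mol = 35200 J/mol
Step 3: Calculate the exponent: -Eₐ/(RT) = -35200/(8.314 × 271) = -15.62296
Step 4: k = 1.11e+13 × exp(-15.62296)
Step 5: k = 1.11e+13 × 1.64072e-07 = 1.8212e+06 s⁻¹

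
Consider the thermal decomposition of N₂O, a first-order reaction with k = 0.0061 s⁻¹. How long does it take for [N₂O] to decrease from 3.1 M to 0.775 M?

227.3 s

Step 1: For first-order: t = ln([N₂O]₀/[N₂O])/k
Step 2: t = ln(3.1/0.775)/0.0061
Step 3: t = ln(4)/0.0061
Step 4: t = 1.386/0.0061 = 227.3 s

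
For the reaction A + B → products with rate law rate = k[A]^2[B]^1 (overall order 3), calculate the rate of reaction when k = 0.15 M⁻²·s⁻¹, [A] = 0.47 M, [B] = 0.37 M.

0.01226 M/s

Step 1: The rate law is rate = k[A]^2[B]^1, overall order = 2+1 = 3
Step 2: Substitute values: rate = 0.15 × (0.47)^2 × (0.37)^1
Step 3: rate = 0.15 × 0.2209 × 0.37 = 0.0122599 M/s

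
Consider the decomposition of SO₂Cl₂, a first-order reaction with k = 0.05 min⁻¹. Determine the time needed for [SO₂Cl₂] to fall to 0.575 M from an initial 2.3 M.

27.73 min

Step 1: For first-order: t = ln([SO₂Cl₂]₀/[SO₂Cl₂])/k
Step 2: t = ln(2.3/0.575)/0.05
Step 3: t = ln(4)/0.05
Step 4: t = 1.386/0.05 = 27.73 min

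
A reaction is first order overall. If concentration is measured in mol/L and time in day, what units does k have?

day⁻¹

Step 1: For overall order n, rate = k × (concentration)^n.
Step 2: Rate has units mol/L·day⁻¹; concentration term has units (mol/L)^1.
Step 3: k = rate / (concentration)^n, so units of k = (mol/L)^(1-1)·day⁻¹ = day⁻¹.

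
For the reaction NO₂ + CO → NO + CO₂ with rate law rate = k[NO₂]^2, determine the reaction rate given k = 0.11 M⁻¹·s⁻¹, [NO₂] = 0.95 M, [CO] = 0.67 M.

0.09928 M/s

Step 1: The rate law is rate = k[NO₂]^2
Step 2: Note that the rate does not depend on [CO] (zero order in CO).
Step 3: rate = 0.11 × (0.95)^2 = 0.099275 M/s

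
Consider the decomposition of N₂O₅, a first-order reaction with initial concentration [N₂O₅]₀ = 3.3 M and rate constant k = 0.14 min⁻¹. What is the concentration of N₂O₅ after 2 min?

2.494 M

Step 1: For a first-order reaction: [N₂O₅] = [N₂O₅]₀ × e^(-kt)
Step 2: [N₂O₅] = 3.3 × e^(-0.14 × 2)
Step 3: [N₂O₅] = 3.3 × e^(-0.28)
Step 4: [N₂O₅] = 3.3 × 0.755784 = 2.494 M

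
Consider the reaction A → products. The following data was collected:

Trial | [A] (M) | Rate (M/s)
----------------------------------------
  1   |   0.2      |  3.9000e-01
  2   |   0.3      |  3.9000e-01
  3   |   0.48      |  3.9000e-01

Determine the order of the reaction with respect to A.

zeroth order (0)

Step 1: Compare trials - when concentration changes, rate stays constant.
Step 2: rate₂/rate₁ = 3.9000e-01/3.9000e-01 = 1
Step 3: [A]₂/[A]₁ = 0.3/0.2 = 1.5
Step 4: Since rate ratio ≈ (conc ratio)^0, the reaction is zeroth order.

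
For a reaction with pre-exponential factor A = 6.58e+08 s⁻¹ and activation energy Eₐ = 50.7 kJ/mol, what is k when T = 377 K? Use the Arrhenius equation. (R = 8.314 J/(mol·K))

6.21e+01 s⁻¹

Step 1: Use the Arrhenius equation: k = A × exp(-Eₐ/RT)
Step 2: Convert Eₐ to J/mol: 50.7 kJ/mol = 50700 J/mol
Step 3: Calculate the exponent: -Eₐ/(RT) = -50700/(8.314 × 377) = -16.17546
Step 4: k = 6.58e+08 × exp(-16.17546)
Step 5: k = 6.58e+08 × 9.44250e-08 = 6.2132e+01 s⁻¹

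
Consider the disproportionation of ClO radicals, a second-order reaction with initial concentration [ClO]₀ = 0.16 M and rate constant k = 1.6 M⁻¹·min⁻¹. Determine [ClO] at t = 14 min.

0.0349 M

Step 1: For a second-order reaction: 1/[ClO] = 1/[ClO]₀ + kt
Step 2: 1/[ClO] = 1/0.16 + 1.6 × 14
Step 3: 1/[ClO] = 6.25 + 22.4 = 28.65
Step 4: [ClO] = 1/28.65 = 0.0349 M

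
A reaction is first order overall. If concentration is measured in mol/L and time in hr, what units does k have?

hr⁻¹

Step 1: For overall order n, rate = k × (concentration)^n.
Step 2: Rate has units mol/L·hr⁻¹; concentration term has units (mol/L)^1.
Step 3: k = rate / (concentration)^n, so units of k = (mol/L)^(1-1)·hr⁻¹ = hr⁻¹.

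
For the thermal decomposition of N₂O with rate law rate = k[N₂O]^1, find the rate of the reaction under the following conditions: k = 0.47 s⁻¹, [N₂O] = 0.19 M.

0.0893 M/s

Step 1: Identify the rate law: rate = k[N₂O]^1
Step 2: Substitute values: rate = 0.47 × (0.19)^1
Step 3: Calculate: rate = 0.47 × 0.19 = 0.0893 M/s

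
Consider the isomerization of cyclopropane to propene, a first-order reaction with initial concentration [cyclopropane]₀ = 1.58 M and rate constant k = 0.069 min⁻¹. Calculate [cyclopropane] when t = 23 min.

0.3232 M

Step 1: For a first-order reaction: [cyclopropane] = [cyclopropane]₀ × e^(-kt)
Step 2: [cyclopropane] = 1.58 × e^(-0.069 × 23)
Step 3: [cyclopropane] = 1.58 × e^(-1.587)
Step 4: [cyclopropane] = 1.58 × 0.204538 = 0.3232 M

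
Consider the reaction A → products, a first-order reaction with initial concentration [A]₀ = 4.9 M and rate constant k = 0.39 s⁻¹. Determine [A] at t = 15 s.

0.01411 M

Step 1: For a first-order reaction: [A] = [A]₀ × e^(-kt)
Step 2: [A] = 4.9 × e^(-0.39 × 15)
Step 3: [A] = 4.9 × e^(-5.85)
Step 4: [A] = 4.9 × 0.0028799 = 0.01411 M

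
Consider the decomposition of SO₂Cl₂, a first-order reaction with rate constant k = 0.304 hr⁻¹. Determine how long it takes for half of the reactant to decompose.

2.28 hr

Step 1: For a first-order reaction, t₁/₂ = ln(2)/k
Step 2: t₁/₂ = ln(2)/0.304
Step 3: t₁/₂ = 0.6931/0.304 = 2.28 hr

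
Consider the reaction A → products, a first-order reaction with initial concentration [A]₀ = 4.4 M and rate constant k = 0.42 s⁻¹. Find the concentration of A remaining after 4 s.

0.82 M

Step 1: For a first-order reaction: [A] = [A]₀ × e^(-kt)
Step 2: [A] = 4.4 × e^(-0.42 × 4)
Step 3: [A] = 4.4 × e^(-1.68)
Step 4: [A] = 4.4 × 0.186374 = 0.82 M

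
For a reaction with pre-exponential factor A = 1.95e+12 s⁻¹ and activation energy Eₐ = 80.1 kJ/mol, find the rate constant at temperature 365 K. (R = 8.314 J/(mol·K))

6.71e+00 s⁻¹

Step 1: Use the Arrhenius equation: k = A × exp(-Eₐ/RT)
Step 2: Convert Eₐ to J/mol: 80.1 kJ/mol = 80100 J/mol
Step 3: Calculate the exponent: -Eₐ/(RT) = -80100/(8.314 × 365) = -26.39548
Step 4: k = 1.95e+12 × exp(-26.39548)
Step 5: k = 1.95e+12 × 3.44024e-12 = 6.7085e+00 s⁻¹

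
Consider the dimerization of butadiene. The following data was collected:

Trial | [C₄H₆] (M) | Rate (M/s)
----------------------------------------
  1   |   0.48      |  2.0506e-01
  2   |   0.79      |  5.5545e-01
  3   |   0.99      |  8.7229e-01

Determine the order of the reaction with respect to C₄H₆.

second order (2)

Step 1: Compare trials to find order n where rate₂/rate₁ = ([C₄H₆]₂/[C₄H₆]₁)^n
Step 2: rate₂/rate₁ = 5.5545e-01/2.0506e-01 = 2.709
Step 3: [C₄H₆]₂/[C₄H₆]₁ = 0.79/0.48 = 1.646
Step 4: n = ln(2.709)/ln(1.646) = 2.00 ≈ 2
Step 5: The reaction is second order in C₄H₆.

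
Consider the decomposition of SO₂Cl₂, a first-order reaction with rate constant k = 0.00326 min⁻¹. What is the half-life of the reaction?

212.6 min

Step 1: For a first-order reaction, t₁/₂ = ln(2)/k
Step 2: t₁/₂ = ln(2)/0.00326
Step 3: t₁/₂ = 0.6931/0.00326 = 212.6 min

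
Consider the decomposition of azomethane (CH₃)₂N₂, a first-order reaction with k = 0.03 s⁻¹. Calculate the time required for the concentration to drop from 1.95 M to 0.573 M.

40.82 s

Step 1: For first-order: t = ln([azomethane]₀/[azomethane])/k
Step 2: t = ln(1.95/0.573)/0.03
Step 3: t = ln(3.403)/0.03
Step 4: t = 1.225/0.03 = 40.82 s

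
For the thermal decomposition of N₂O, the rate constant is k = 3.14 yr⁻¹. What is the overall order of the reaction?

first order (1)

Step 1: The units of k for an nth-order reaction are (concentration)^(1-n)·(time)⁻¹.
Step 2: Here k has units yr⁻¹, so the concentration exponent is 0.
Step 3: 1 - n = 0 ⇒ n = 1. The reaction is first order.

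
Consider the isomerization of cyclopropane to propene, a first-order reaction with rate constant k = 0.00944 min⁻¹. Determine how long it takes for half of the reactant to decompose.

73.43 min

Step 1: For a first-order reaction, t₁/₂ = ln(2)/k
Step 2: t₁/₂ = ln(2)/0.00944
Step 3: t₁/₂ = 0.6931/0.00944 = 73.43 min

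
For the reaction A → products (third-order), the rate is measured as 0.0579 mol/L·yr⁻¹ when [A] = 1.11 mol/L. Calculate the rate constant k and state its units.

0.04234 (mol/L)⁻²·yr⁻¹

Step 1: rate = k[A]^3, so k = rate / [A]^3.
Step 2: k = 0.0579 / (1.11)^3 = 0.0579 / 1.368.
Step 3: k = 0.04234 (mol/L)⁻²·yr⁻¹.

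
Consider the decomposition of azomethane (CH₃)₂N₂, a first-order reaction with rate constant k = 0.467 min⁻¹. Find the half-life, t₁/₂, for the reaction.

1.484 min

Step 1: For a first-order reaction, t₁/₂ = ln(2)/k
Step 2: t₁/₂ = ln(2)/0.467
Step 3: t₁/₂ = 0.6931/0.467 = 1.484 min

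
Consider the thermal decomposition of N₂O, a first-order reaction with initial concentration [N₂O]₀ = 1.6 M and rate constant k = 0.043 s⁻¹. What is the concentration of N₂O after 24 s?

0.5701 M

Step 1: For a first-order reaction: [N₂O] = [N₂O]₀ × e^(-kt)
Step 2: [N₂O] = 1.6 × e^(-0.043 × 24)
Step 3: [N₂O] = 1.6 × e^(-1.032)
Step 4: [N₂O] = 1.6 × 0.356294 = 0.5701 M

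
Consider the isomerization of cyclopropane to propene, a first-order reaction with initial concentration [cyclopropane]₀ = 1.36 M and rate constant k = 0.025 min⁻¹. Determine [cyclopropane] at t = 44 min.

0.4527 M

Step 1: For a first-order reaction: [cyclopropane] = [cyclopropane]₀ × e^(-kt)
Step 2: [cyclopropane] = 1.36 × e^(-0.025 × 44)
Step 3: [cyclopropane] = 1.36 × e^(-1.1)
Step 4: [cyclopropane] = 1.36 × 0.332871 = 0.4527 M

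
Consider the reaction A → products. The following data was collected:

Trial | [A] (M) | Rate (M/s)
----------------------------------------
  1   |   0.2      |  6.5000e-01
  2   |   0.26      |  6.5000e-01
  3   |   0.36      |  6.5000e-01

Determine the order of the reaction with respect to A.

zeroth order (0)

Step 1: Compare trials - when concentration changes, rate stays constant.
Step 2: rate₂/rate₁ = 6.5000e-01/6.5000e-01 = 1
Step 3: [A]₂/[A]₁ = 0.26/0.2 = 1.3
Step 4: Since rate ratio ≈ (conc ratio)^0, the reaction is zeroth order.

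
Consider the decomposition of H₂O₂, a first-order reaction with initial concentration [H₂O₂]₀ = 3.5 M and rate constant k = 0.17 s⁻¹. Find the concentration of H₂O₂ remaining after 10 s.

0.6394 M

Step 1: For a first-order reaction: [H₂O₂] = [H₂O₂]₀ × e^(-kt)
Step 2: [H₂O₂] = 3.5 × e^(-0.17 × 10)
Step 3: [H₂O₂] = 3.5 × e^(-1.7)
Step 4: [H₂O₂] = 3.5 × 0.182684 = 0.6394 M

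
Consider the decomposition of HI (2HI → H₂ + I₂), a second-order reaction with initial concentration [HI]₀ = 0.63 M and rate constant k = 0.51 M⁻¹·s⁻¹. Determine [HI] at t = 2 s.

0.3835 M

Step 1: For a second-order reaction: 1/[HI] = 1/[HI]₀ + kt
Step 2: 1/[HI] = 1/0.63 + 0.51 × 2
Step 3: 1/[HI] = 1.587 + 1.02 = 2.607
Step 4: [HI] = 1/2.607 = 0.3835 M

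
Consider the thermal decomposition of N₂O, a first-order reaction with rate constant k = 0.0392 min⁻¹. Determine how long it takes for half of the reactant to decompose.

17.68 min

Step 1: For a first-order reaction, t₁/₂ = ln(2)/k
Step 2: t₁/₂ = ln(2)/0.0392
Step 3: t₁/₂ = 0.6931/0.0392 = 17.68 min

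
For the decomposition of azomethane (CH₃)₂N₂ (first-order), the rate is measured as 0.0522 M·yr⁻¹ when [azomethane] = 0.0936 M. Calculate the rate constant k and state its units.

0.5577 yr⁻¹

Step 1: rate = k[azomethane]^1, so k = rate / [azomethane]^1.
Step 2: k = 0.0522 / (0.0936)^1 = 0.0522 / 0.0936.
Step 3: k = 0.5577 yr⁻¹.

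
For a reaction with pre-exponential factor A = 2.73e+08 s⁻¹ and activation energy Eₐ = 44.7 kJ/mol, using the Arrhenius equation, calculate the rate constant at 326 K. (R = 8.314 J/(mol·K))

1.88e+01 s⁻¹

Step 1: Use the Arrhenius equation: k = A × exp(-Eₐ/RT)
Step 2: Convert Eₐ to J/mol: 44.7 kJ/mol = 44700 J/mol
Step 3: Calculate the exponent: -Eₐ/(RT) = -44700/(8.314 × 326) = -16.49225
Step 4: k = 2.73e+08 × exp(-16.49225)
Step 5: k = 2.73e+08 × 6.87871e-08 = 1.8779e+01 s⁻¹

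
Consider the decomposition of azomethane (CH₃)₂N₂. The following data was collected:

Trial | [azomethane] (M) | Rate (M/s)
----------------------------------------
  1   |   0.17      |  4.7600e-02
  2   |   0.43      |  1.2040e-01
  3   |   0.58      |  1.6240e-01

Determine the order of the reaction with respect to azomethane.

first order (1)

Step 1: Compare trials to find order n where rate₂/rate₁ = ([azomethane]₂/[azomethane]₁)^n
Step 2: rate₂/rate₁ = 1.2040e-01/4.7600e-02 = 2.529
Step 3: [azomethane]₂/[azomethane]₁ = 0.43/0.17 = 2.529
Step 4: n = ln(2.529)/ln(2.529) = 1.00 ≈ 1
Step 5: The reaction is first order in azomethane.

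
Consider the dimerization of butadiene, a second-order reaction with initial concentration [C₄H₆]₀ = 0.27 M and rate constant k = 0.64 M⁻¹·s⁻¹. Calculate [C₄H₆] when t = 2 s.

0.2007 M

Step 1: For a second-order reaction: 1/[C₄H₆] = 1/[C₄H₆]₀ + kt
Step 2: 1/[C₄H₆] = 1/0.27 + 0.64 × 2
Step 3: 1/[C₄H₆] = 3.704 + 1.28 = 4.984
Step 4: [C₄H₆] = 1/4.984 = 0.2007 M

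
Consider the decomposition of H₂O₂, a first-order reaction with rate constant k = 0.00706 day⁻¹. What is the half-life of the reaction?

98.18 day

Step 1: For a first-order reaction, t₁/₂ = ln(2)/k
Step 2: t₁/₂ = ln(2)/0.00706
Step 3: t₁/₂ = 0.6931/0.00706 = 98.18 day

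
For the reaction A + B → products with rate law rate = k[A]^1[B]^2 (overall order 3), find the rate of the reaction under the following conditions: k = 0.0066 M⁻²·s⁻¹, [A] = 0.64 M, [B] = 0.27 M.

0.0003079 M/s

Step 1: The rate law is rate = k[A]^1[B]^2, overall order = 1+2 = 3
Step 2: Substitute values: rate = 0.0066 × (0.64)^1 × (0.27)^2
Step 3: rate = 0.0066 × 0.64 × 0.0729 = 0.00030793 M/s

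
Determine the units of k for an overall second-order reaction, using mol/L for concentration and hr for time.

(mol/L)⁻¹·hr⁻¹

Step 1: For overall order n, rate = k × (concentration)^n.
Step 2: Rate has units mol/L·hr⁻¹; concentration term has units (mol/L)^2.
Step 3: k = rate / (concentration)^n, so units of k = (mol/L)^(1-2)·hr⁻¹ = (mol/L)⁻¹·hr⁻¹.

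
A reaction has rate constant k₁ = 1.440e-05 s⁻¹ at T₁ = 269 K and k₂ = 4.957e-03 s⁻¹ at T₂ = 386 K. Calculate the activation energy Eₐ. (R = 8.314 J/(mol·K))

43.1 kJ/mol

Step 1: Use the two-temperature Arrhenius form: ln(k₂/k₁) = -Eₐ/R × (1/T₂ - 1/T₁)
Step 2: ln(k₂/k₁) = ln(4.957e-03/1.440e-05) = ln(344.236) = 5.84133
Step 3: 1/T₂ - 1/T₁ = 1/386 - 1/269 = -1.126799e-03 K⁻¹
Step 4: Eₐ = -R × ln(k₂/k₁) / (1/T₂ - 1/T₁) = -8.314 × 5.84133 / -1.126799e-03
Step 5: Eₐ = 4.3100e+04 J/mol = 43.1 kJ/mol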